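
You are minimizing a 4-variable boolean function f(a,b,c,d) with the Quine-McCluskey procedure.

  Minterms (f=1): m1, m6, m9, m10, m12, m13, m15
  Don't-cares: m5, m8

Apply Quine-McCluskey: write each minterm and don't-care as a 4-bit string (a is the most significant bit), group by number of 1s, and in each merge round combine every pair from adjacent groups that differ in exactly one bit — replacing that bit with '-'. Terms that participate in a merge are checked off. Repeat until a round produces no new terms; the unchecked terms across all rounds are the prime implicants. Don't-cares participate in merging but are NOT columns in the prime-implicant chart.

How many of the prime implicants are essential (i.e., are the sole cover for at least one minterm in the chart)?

size-2^0 implicants → 0001(✓)  0101(✓)  0110  1000(✓)  1001(✓)  1010(✓)  1100(✓)  1101(✓)  1111(✓)
size-2^1 implicants → -001(✓)  -101(✓)  0-01(✓)  1-00(✓)  1-01(✓)  10-0  100-(✓)  11-1  110-(✓)
size-2^2 implicants → --01  1-0-
Unchecked terms (primes): --01, 0110, 1-0-, 10-0, 11-1
Minterm coverage:
  m1 ⊆ --01 [E]
  m6 ⊆ 0110 [E]
  m9 ⊆ --01,1-0-
  m10 ⊆ 10-0 [E]
  m12 ⊆ 1-0- [E]
  m13 ⊆ --01,1-0-,11-1
  m15 ⊆ 11-1 [E]
E = {--01, 0110, 1-0-, 10-0, 11-1}

5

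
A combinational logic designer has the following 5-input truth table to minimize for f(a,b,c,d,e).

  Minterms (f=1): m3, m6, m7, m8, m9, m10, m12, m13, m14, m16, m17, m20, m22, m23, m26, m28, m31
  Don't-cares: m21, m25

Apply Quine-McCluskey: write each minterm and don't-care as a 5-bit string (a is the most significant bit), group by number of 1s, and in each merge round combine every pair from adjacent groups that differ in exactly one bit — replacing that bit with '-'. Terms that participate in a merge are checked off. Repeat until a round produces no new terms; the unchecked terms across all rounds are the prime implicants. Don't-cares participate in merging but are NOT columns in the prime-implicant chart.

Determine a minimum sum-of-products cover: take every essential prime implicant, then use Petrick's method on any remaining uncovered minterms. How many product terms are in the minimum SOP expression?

size-2^0 implicants → 00011(✓)  00110(✓)  00111(✓)  01000(✓)  01001(✓)  01010(✓)  01100(✓)  01101(✓)  01110(✓)  10000(✓)  10001(✓)  10100(✓)  10101(✓)  10110(✓)  10111(✓)  11001(✓)  11010(✓)  11100(✓)  11111(✓)
size-2^1 implicants → -0110(✓)  -0111(✓)  -1001  -1010  -1100  0-110  00-11  0011-(✓)  01-00(✓)  01-01(✓)  01-10(✓)  010-0(✓)  0100-(✓)  011-0(✓)  0110-(✓)  1-001  1-100  1-111  10-00(✓)  10-01(✓)  1000-(✓)  101-0(✓)  101-1(✓)  1010-(✓)  1011-(✓)
size-2^2 implicants → -011-  01--0  01-0-  10-0-  101--
Unchecked terms (primes): -011-, -1001, -1010, -1100, 0-110, 00-11, 01--0, 01-0-, 1-001, 1-100, 1-111, 10-0-, 101--
Minterm coverage:
  m3 ⊆ 00-11 [E]
  m6 ⊆ -011-,0-110
  m7 ⊆ -011-,00-11
  m8 ⊆ 01--0,01-0-
  m9 ⊆ -1001,01-0-
  m10 ⊆ -1010,01--0
  m12 ⊆ -1100,01--0,01-0-
  m13 ⊆ 01-0- [E]
  m14 ⊆ 0-110,01--0
  m16 ⊆ 10-0- [E]
  m17 ⊆ 1-001,10-0-
  m20 ⊆ 1-100,10-0-,101--
  m22 ⊆ -011-,101--
  m23 ⊆ -011-,1-111,101--
  m26 ⊆ -1010 [E]
  m28 ⊆ -1100,1-100
  m31 ⊆ 1-111 [E]
E = {-1010, 00-11, 01-0-, 1-111, 10-0-}
Petrick residual → -011-, -1100, 0-110
Cover = b'cd + bc'de' + bcd'e' + a'cde' + a'b'de + a'bd' + acde + ab'd'  |cover|=8

8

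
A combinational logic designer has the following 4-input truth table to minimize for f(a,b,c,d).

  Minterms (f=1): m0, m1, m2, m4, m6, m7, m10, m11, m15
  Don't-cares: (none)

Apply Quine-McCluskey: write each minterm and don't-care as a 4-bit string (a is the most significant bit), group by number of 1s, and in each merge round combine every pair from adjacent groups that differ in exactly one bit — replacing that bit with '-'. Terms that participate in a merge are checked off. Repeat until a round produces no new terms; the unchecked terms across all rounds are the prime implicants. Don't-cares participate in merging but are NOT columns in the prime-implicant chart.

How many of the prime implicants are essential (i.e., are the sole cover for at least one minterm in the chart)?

2

size-2^0 implicants → 0000(✓)  0001(✓)  0010(✓)  0100(✓)  0110(✓)  0111(✓)  1010(✓)  1011(✓)  1111(✓)
size-2^1 implicants → -010  -111  0-00(✓)  0-10(✓)  00-0(✓)  000-  01-0(✓)  011-  1-11  101-
size-2^2 implicants → 0--0
Unchecked terms (primes): -010, -111, 0--0, 000-, 011-, 1-11, 101-
Minterm coverage:
  m0 ⊆ 0--0,000-
  m1 ⊆ 000- [E]
  m2 ⊆ -010,0--0
  m4 ⊆ 0--0 [E]
  m6 ⊆ 0--0,011-
  m7 ⊆ -111,011-
  m10 ⊆ -010,101-
  m11 ⊆ 1-11,101-
  m15 ⊆ -111,1-11
E = {0--0, 000-}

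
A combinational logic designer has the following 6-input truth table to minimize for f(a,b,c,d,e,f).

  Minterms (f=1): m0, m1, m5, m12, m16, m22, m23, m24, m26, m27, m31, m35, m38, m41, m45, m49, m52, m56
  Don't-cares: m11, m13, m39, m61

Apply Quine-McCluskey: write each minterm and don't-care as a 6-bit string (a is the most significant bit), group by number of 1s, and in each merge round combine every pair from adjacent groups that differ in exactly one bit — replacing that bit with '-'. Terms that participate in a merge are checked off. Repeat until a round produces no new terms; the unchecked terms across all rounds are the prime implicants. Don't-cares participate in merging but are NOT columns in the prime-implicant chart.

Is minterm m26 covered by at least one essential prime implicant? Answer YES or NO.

size-2^0 implicants → 000000(✓)  000001(✓)  000101(✓)  001011(✓)  001100(✓)  001101(✓)  010000(✓)  010110(✓)  010111(✓)  011000(✓)  011010(✓)  011011(✓)  011111(✓)  100011(✓)  100110(✓)  100111(✓)  101001(✓)  101101(✓)  110001  110100  111000(✓)  111101(✓)
size-2^1 implicants → -01101  -11000  0-0000  0-1011  00-101  000-01  00000-  00110-  01-000  01-111  01011-  011-11  0110-0  01101-  1-1101  100-11  10011-  101-01
Unchecked terms (primes): -01101, -11000, 0-0000, 0-1011, 00-101, 000-01, 00000-, 00110-, 01-000, 01-111, 01011-, 011-11, 0110-0, 01101-, 1-1101, 100-11, 10011-, 101-01, 110001, 110100
Minterm coverage:
  m0 ⊆ 0-0000,00000-
  m1 ⊆ 000-01,00000-
  m5 ⊆ 00-101,000-01
  m12 ⊆ 00110- [E]
  m16 ⊆ 0-0000,01-000
  m22 ⊆ 01011- [E]
  m23 ⊆ 01-111,01011-
  m24 ⊆ -11000,01-000,0110-0
  m26 ⊆ 0110-0,01101-
  m27 ⊆ 0-1011,011-11,01101-
  m31 ⊆ 01-111,011-11
  m35 ⊆ 100-11 [E]
  m38 ⊆ 10011- [E]
  m41 ⊆ 101-01 [E]
  m45 ⊆ -01101,1-1101,101-01
  m49 ⊆ 110001 [E]
  m52 ⊆ 110100 [E]
  m56 ⊆ -11000 [E]
E = {-11000, 00110-, 01011-, 100-11, 10011-, 101-01, 110001, 110100}

NO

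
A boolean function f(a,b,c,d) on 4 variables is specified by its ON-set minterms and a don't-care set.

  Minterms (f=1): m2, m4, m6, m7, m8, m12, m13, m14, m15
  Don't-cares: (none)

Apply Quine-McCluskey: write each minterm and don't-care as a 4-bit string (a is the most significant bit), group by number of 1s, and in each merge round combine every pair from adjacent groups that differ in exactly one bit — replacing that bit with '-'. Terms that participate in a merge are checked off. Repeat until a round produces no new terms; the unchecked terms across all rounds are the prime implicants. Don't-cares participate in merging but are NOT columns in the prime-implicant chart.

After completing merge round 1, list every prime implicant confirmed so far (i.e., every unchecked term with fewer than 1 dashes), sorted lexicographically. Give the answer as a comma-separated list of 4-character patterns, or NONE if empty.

NONE

[col 0] 0010*, 0100*, 0110*, 0111*, 1000*, 1100*, 1101*, 1110*, 1111*
[col 1] -100*, -110*, -111*, 0-10, 01-0*, 011-*, 1-00, 11-0*, 11-1*, 110-*, 111-*
[col 2] -1-0, -11-, 11--
Prime implicants: -1-0, -11-, 0-10, 1-00, 11--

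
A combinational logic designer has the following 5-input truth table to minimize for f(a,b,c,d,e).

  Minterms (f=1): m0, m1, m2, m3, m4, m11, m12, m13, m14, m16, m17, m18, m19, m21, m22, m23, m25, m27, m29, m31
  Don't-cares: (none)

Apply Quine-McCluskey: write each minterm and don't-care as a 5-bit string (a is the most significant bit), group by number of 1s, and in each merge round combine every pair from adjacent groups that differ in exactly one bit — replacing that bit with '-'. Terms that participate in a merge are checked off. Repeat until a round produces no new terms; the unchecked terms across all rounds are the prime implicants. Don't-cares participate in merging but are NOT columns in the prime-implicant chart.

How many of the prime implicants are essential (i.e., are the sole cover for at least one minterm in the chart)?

[col 0] 00000*, 00001*, 00010*, 00011*, 00100*, 01011*, 01100*, 01101*, 01110*, 10000*, 10001*, 10010*, 10011*, 10101*, 10110*, 10111*, 11001*, 11011*, 11101*, 11111*
[col 1] -0000*, -0001*, -0010*, -0011*, -1011*, -1101, 0-011*, 0-100, 00-00, 000-0*, 000-1*, 0000-*, 0001-*, 011-0, 0110-, 1-001*, 1-011*, 1-101*, 1-111*, 10-01*, 10-10*, 10-11*, 100-0*, 100-1*, 1000-*, 1001-*, 101-1*, 1011-*, 11-01*, 11-11*, 110-1*, 111-1*
[col 2] --011, -00-0*, -00-1*, -000-*, -001-*, 000--*, 1--01*, 1--11*, 1-0-1*, 1-1-1*, 10--1*, 10-1-, 100--*, 11--1*
[col 3] -00--, 1---1
Prime implicants: --011, -00--, -1101, 0-100, 00-00, 011-0, 0110-, 1---1, 10-1-
PI chart (minterm → PIs covering it):
  0 | -00--,00-00
  1 | -00--  (sole → essential)
  2 | -00--  (sole → essential)
  3 | --011,-00--
  4 | 0-100,00-00
  11 | --011  (sole → essential)
  12 | 0-100,011-0,0110-
  13 | -1101,0110-
  14 | 011-0  (sole → essential)
  16 | -00--  (sole → essential)
  17 | -00--,1---1
  18 | -00--,10-1-
  19 | --011,-00--,1---1,10-1-
  21 | 1---1  (sole → essential)
  22 | 10-1-  (sole → essential)
  23 | 1---1,10-1-
  25 | 1---1  (sole → essential)
  27 | --011,1---1
  29 | -1101,1---1
  31 | 1---1  (sole → essential)
Essential prime implicants: --011, -00--, 011-0, 1---1, 10-1-

5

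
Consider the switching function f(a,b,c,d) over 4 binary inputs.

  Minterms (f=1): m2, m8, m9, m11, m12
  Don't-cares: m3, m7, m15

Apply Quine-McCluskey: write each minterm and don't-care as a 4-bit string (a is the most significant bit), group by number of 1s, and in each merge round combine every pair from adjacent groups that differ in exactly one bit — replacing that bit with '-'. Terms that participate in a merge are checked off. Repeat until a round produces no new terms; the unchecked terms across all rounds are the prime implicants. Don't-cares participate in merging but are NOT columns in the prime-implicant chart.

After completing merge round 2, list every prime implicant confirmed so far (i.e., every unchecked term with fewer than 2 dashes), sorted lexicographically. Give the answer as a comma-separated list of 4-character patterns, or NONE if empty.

001-, 1-00, 10-1, 100-

[col 0] 0010*, 0011*, 0111*, 1000*, 1001*, 1011*, 1100*, 1111*
[col 1] -011*, -111*, 0-11*, 001-, 1-00, 1-11*, 10-1, 100-
[col 2] --11
Prime implicants: --11, 001-, 1-00, 10-1, 100-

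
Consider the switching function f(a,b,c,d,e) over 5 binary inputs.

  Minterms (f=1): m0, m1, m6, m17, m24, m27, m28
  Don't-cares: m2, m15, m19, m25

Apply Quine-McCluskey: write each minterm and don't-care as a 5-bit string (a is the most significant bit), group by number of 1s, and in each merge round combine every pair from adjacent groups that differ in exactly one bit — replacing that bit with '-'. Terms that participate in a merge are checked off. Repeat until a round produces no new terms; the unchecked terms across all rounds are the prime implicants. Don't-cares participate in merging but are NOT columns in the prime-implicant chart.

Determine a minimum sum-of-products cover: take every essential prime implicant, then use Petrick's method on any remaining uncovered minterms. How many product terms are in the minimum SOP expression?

4

Round 0: 00000✓ 00001✓ 00010✓ 00110✓ 01111 10001✓ 10011✓ 11000✓ 11001✓ 11011✓ 11100✓
Round 1: -0001 00-10 000-0 0000- 1-001✓ 1-011✓ 100-1✓ 11-00 110-1✓ 1100-
Round 2: 1-0-1
PIs = {-0001, 00-10, 000-0, 0000-, 01111, 1-0-1, 11-00, 1100-}
Coverage chart:
  m0: 000-0,0000-
  m1: -0001,0000-
  m6: 00-10 ←essential
  m17: -0001,1-0-1
  m24: 11-00,1100-
  m27: 1-0-1 ←essential
  m28: 11-00 ←essential
Essential: 00-10, 1-0-1, 11-00
Petrick residual → 0000-
Min cover (4 terms): a'b'de' + a'b'c'd' + ac'e + abd'e'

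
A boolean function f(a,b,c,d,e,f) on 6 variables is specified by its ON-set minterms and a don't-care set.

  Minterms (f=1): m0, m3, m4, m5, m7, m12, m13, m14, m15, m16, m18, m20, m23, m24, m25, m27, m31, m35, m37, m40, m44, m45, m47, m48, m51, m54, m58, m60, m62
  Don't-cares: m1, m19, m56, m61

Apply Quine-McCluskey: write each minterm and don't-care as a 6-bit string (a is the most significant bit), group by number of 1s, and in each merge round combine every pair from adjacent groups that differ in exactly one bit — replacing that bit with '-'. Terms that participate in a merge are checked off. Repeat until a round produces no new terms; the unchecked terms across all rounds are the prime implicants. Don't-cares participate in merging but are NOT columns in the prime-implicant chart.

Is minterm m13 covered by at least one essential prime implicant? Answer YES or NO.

YES

[col 0] 000000*, 000001*, 000011*, 000100*, 000101*, 000111*, 001100*, 001101*, 001110*, 001111*, 010000*, 010010*, 010011*, 010100*, 010111*, 011000*, 011001*, 011011*, 011111*, 100011*, 100101*, 101000*, 101100*, 101101*, 101111*, 110000*, 110011*, 110110*, 111000*, 111010*, 111100*, 111101*, 111110*
[col 1] -00011*, -00101*, -01100*, -01101*, -01111*, -10000*, -10011*, -11000*, 0-0000*, 0-0011*, 0-0100*, 0-0111*, 0-1111*, 00-100*, 00-101*, 00-111*, 000-00*, 000-01*, 000-11*, 0000-1*, 00000-*, 0001-1*, 00010-*, 0011-0*, 0011-1*, 00110-*, 00111-*, 01-000*, 01-011*, 01-111*, 010-00*, 010-11*, 0100-0, 01001-, 011-11*, 0110-1, 01100-, 1-0011*, 1-1000*, 1-1100*, 1-1101*, 10-101*, 101-00*, 1011-1*, 10110-*, 11-000*, 11-110, 111-00*, 111-10*, 1110-0*, 1111-0*, 11110-*
[col 2] --0011, -0-101, -011-1, -0110-, -1-000, 0--111, 0-0-00, 0-0-11, 00-1-1, 00-10-, 000--1, 000-0-, 0011--, 01--11, 1-1-00, 1-110-, 111--0
Prime implicants: --0011, -0-101, -011-1, -0110-, -1-000, 0--111, 0-0-00, 0-0-11, 00-1-1, 00-10-, 000--1, 000-0-, 0011--, 01--11, 0100-0, 01001-, 0110-1, 01100-, 1-1-00, 1-110-, 11-110, 111--0
PI chart (minterm → PIs covering it):
  0 | 0-0-00,000-0-
  3 | --0011,0-0-11,000--1
  4 | 0-0-00,00-10-,000-0-
  5 | -0-101,00-1-1,00-10-,000--1,000-0-
  7 | 0--111,0-0-11,00-1-1,000--1
  12 | -0110-,00-10-,0011--
  13 | -0-101,-011-1,-0110-,00-1-1,00-10-,0011--
  14 | 0011--  (sole → essential)
  15 | -011-1,0--111,00-1-1,0011--
  16 | -1-000,0-0-00,0100-0
  18 | 0100-0,01001-
  20 | 0-0-00  (sole → essential)
  23 | 0--111,0-0-11,01--11
  24 | -1-000,01100-
  25 | 0110-1,01100-
  27 | 01--11,0110-1
  31 | 0--111,01--11
  35 | --0011  (sole → essential)
  37 | -0-101  (sole → essential)
  40 | 1-1-00  (sole → essential)
  44 | -0110-,1-1-00,1-110-
  45 | -0-101,-011-1,-0110-,1-110-
  47 | -011-1  (sole → essential)
  48 | -1-000  (sole → essential)
  51 | --0011  (sole → essential)
  54 | 11-110  (sole → essential)
  58 | 111--0  (sole → essential)
  60 | 1-1-00,1-110-,111--0
  62 | 11-110,111--0
Essential prime implicants: --0011, -0-101, -011-1, -1-000, 0-0-00, 0011--, 1-1-00, 11-110, 111--0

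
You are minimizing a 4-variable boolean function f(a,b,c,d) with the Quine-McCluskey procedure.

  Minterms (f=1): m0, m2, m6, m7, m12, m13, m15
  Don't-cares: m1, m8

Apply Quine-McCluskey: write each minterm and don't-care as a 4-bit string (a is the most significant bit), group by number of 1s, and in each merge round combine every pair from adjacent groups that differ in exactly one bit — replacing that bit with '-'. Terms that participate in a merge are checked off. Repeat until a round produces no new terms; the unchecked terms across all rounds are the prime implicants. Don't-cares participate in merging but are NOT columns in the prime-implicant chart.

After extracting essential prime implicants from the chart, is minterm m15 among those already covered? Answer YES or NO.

NO

Round 0: 0000✓ 0001✓ 0010✓ 0110✓ 0111✓ 1000✓ 1100✓ 1101✓ 1111✓
Round 1: -000 -111 0-10 00-0 000- 011- 1-00 11-1 110-
PIs = {-000, -111, 0-10, 00-0, 000-, 011-, 1-00, 11-1, 110-}
Coverage chart:
  m0: -000,00-0,000-
  m2: 0-10,00-0
  m6: 0-10,011-
  m7: -111,011-
  m12: 1-00,110-
  m13: 11-1,110-
  m15: -111,11-1
(no essential prime implicants)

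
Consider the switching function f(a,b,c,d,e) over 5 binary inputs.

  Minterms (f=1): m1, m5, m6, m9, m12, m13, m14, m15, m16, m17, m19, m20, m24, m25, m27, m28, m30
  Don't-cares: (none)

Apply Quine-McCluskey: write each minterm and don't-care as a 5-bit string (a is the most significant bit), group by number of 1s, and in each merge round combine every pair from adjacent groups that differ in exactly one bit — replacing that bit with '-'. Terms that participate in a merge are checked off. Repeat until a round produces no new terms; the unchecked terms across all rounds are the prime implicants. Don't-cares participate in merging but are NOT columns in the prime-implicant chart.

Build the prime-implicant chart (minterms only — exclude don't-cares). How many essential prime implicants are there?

size-2^0 implicants → 00001(✓)  00101(✓)  00110(✓)  01001(✓)  01100(✓)  01101(✓)  01110(✓)  01111(✓)  10000(✓)  10001(✓)  10011(✓)  10100(✓)  11000(✓)  11001(✓)  11011(✓)  11100(✓)  11110(✓)
size-2^1 implicants → -0001(✓)  -1001(✓)  -1100(✓)  -1110(✓)  0-001(✓)  0-101(✓)  0-110  00-01(✓)  01-01(✓)  011-0(✓)  011-1(✓)  0110-(✓)  0111-(✓)  1-000(✓)  1-001(✓)  1-011(✓)  1-100(✓)  10-00(✓)  100-1(✓)  1000-(✓)  11-00(✓)  110-1(✓)  1100-(✓)  111-0(✓)
size-2^2 implicants → --001  -11-0  0--01  011--  1--00  1-0-1  1-00-
Unchecked terms (primes): --001, -11-0, 0--01, 0-110, 011--, 1--00, 1-0-1, 1-00-
Minterm coverage:
  m1 ⊆ --001,0--01
  m5 ⊆ 0--01 [E]
  m6 ⊆ 0-110 [E]
  m9 ⊆ --001,0--01
  m12 ⊆ -11-0,011--
  m13 ⊆ 0--01,011--
  m14 ⊆ -11-0,0-110,011--
  m15 ⊆ 011-- [E]
  m16 ⊆ 1--00,1-00-
  m17 ⊆ --001,1-0-1,1-00-
  m19 ⊆ 1-0-1 [E]
  m20 ⊆ 1--00 [E]
  m24 ⊆ 1--00,1-00-
  m25 ⊆ --001,1-0-1,1-00-
  m27 ⊆ 1-0-1 [E]
  m28 ⊆ -11-0,1--00
  m30 ⊆ -11-0 [E]
E = {-11-0, 0--01, 0-110, 011--, 1--00, 1-0-1}

6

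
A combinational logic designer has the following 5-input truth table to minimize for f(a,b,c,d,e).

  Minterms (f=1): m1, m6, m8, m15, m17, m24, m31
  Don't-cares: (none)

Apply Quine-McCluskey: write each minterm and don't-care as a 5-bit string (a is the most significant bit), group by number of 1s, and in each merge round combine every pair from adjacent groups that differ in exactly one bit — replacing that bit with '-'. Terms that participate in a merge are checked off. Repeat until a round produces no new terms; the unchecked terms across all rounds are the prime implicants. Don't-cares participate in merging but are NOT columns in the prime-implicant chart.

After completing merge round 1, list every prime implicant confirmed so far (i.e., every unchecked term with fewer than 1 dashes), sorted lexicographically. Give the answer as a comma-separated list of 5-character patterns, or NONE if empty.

00110

Round 0: 00001✓ 00110 01000✓ 01111✓ 10001✓ 11000✓ 11111✓
Round 1: -0001 -1000 -1111
PIs = {-0001, -1000, -1111, 00110}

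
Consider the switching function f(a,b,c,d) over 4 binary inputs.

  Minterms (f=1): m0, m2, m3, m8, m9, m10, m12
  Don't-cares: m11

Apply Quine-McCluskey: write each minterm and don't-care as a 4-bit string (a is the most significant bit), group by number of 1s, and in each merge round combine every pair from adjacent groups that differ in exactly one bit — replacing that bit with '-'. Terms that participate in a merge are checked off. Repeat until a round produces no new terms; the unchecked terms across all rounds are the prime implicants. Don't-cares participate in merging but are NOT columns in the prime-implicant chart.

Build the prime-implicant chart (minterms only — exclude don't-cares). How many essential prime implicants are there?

Round 0: 0000✓ 0010✓ 0011✓ 1000✓ 1001✓ 1010✓ 1011✓ 1100✓
Round 1: -000✓ -010✓ -011✓ 00-0✓ 001-✓ 1-00 10-0✓ 10-1✓ 100-✓ 101-✓
Round 2: -0-0 -01- 10--
PIs = {-0-0, -01-, 1-00, 10--}
Coverage chart:
  m0: -0-0 ←essential
  m2: -0-0,-01-
  m3: -01- ←essential
  m8: -0-0,1-00,10--
  m9: 10-- ←essential
  m10: -0-0,-01-,10--
  m12: 1-00 ←essential
Essential: -0-0, -01-, 1-00, 10--

4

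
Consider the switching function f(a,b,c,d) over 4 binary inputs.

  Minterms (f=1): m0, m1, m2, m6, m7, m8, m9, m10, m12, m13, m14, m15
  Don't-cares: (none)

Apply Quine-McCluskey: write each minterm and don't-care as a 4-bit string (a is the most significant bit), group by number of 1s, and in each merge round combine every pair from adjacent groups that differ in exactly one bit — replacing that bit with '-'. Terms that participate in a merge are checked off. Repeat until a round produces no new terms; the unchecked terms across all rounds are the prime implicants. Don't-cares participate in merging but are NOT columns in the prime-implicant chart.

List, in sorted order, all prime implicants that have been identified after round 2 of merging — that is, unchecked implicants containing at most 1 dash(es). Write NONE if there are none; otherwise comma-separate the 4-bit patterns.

Round 0: 0000✓ 0001✓ 0010✓ 0110✓ 0111✓ 1000✓ 1001✓ 1010✓ 1100✓ 1101✓ 1110✓ 1111✓
Round 1: -000✓ -001✓ -010✓ -110✓ -111✓ 0-10✓ 00-0✓ 000-✓ 011-✓ 1-00✓ 1-01✓ 1-10✓ 10-0✓ 100-✓ 11-0✓ 11-1✓ 110-✓ 111-✓
Round 2: --10 -0-0 -00- -11- 1--0 1-0- 11--
PIs = {--10, -0-0, -00-, -11-, 1--0, 1-0-, 11--}

NONE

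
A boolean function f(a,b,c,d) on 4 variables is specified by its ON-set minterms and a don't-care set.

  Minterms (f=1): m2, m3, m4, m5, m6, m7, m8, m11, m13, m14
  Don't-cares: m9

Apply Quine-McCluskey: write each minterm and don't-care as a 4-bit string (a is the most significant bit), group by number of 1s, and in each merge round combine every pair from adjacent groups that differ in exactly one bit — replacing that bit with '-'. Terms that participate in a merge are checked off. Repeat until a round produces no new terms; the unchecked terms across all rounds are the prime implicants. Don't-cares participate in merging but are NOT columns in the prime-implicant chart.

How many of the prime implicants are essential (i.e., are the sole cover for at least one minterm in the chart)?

size-2^0 implicants → 0010(✓)  0011(✓)  0100(✓)  0101(✓)  0110(✓)  0111(✓)  1000(✓)  1001(✓)  1011(✓)  1101(✓)  1110(✓)
size-2^1 implicants → -011  -101  -110  0-10(✓)  0-11(✓)  001-(✓)  01-0(✓)  01-1(✓)  010-(✓)  011-(✓)  1-01  10-1  100-
size-2^2 implicants → 0-1-  01--
Unchecked terms (primes): -011, -101, -110, 0-1-, 01--, 1-01, 10-1, 100-
Minterm coverage:
  m2 ⊆ 0-1- [E]
  m3 ⊆ -011,0-1-
  m4 ⊆ 01-- [E]
  m5 ⊆ -101,01--
  m6 ⊆ -110,0-1-,01--
  m7 ⊆ 0-1-,01--
  m8 ⊆ 100- [E]
  m11 ⊆ -011,10-1
  m13 ⊆ -101,1-01
  m14 ⊆ -110 [E]
E = {-110, 0-1-, 01--, 100-}

4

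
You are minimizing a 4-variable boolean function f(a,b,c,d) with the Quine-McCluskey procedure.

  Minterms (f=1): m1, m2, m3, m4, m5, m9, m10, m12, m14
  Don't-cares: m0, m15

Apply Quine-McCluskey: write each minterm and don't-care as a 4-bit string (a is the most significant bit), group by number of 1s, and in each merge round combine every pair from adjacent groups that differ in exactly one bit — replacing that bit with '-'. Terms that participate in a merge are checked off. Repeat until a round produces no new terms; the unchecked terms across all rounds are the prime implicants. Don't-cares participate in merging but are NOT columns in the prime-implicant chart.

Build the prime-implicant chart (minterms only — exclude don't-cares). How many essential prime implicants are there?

3

Round 0: 0000✓ 0001✓ 0010✓ 0011✓ 0100✓ 0101✓ 1001✓ 1010✓ 1100✓ 1110✓ 1111✓
Round 1: -001 -010 -100 0-00✓ 0-01✓ 00-0✓ 00-1✓ 000-✓ 001-✓ 010-✓ 1-10 11-0 111-
Round 2: 0-0- 00--
PIs = {-001, -010, -100, 0-0-, 00--, 1-10, 11-0, 111-}
Coverage chart:
  m1: -001,0-0-,00--
  m2: -010,00--
  m3: 00-- ←essential
  m4: -100,0-0-
  m5: 0-0- ←essential
  m9: -001 ←essential
  m10: -010,1-10
  m12: -100,11-0
  m14: 1-10,11-0,111-
Essential: -001, 0-0-, 00--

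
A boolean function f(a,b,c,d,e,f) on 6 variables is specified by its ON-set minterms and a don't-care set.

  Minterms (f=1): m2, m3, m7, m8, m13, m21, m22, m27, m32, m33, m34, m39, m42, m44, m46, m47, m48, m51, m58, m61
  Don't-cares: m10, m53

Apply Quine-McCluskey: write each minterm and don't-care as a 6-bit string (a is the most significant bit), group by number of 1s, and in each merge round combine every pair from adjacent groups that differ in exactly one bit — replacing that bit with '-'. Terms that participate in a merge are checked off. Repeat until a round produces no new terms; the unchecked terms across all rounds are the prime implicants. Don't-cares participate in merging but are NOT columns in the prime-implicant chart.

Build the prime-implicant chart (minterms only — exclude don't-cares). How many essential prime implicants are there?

11

[col 0] 000010*, 000011*, 000111*, 001000*, 001010*, 001101, 010101*, 010110, 011011, 100000*, 100001*, 100010*, 100111*, 101010*, 101100*, 101110*, 101111*, 110000*, 110011, 110101*, 111010*, 111101*
[col 1] -00010*, -00111, -01010*, -10101, 00-010*, 000-11, 00001-, 0010-0, 1-0000, 1-1010, 10-010*, 10-111, 1000-0, 10000-, 101-10, 1011-0, 10111-, 11-101
[col 2] -0-010
Prime implicants: -0-010, -00111, -10101, 000-11, 00001-, 0010-0, 001101, 010110, 011011, 1-0000, 1-1010, 10-111, 1000-0, 10000-, 101-10, 1011-0, 10111-, 11-101, 110011
PI chart (minterm → PIs covering it):
  2 | -0-010,00001-
  3 | 000-11,00001-
  7 | -00111,000-11
  8 | 0010-0  (sole → essential)
  13 | 001101  (sole → essential)
  21 | -10101  (sole → essential)
  22 | 010110  (sole → essential)
  27 | 011011  (sole → essential)
  32 | 1-0000,1000-0,10000-
  33 | 10000-  (sole → essential)
  34 | -0-010,1000-0
  39 | -00111,10-111
  42 | -0-010,1-1010,101-10
  44 | 1011-0  (sole → essential)
  46 | 101-10,1011-0,10111-
  47 | 10-111,10111-
  48 | 1-0000  (sole → essential)
  51 | 110011  (sole → essential)
  58 | 1-1010  (sole → essential)
  61 | 11-101  (sole → essential)
Essential prime implicants: -10101, 0010-0, 001101, 010110, 011011, 1-0000, 1-1010, 10000-, 1011-0, 11-101, 110011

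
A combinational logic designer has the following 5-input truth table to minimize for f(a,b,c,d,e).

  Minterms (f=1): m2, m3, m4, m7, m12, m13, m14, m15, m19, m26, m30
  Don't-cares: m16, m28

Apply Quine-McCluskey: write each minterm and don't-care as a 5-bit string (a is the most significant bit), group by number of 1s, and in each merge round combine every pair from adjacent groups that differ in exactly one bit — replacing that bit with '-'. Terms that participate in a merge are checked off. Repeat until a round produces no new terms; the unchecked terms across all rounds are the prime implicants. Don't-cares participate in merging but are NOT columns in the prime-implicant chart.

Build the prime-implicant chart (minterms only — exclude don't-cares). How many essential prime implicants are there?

5

size-2^0 implicants → 00010(✓)  00011(✓)  00100(✓)  00111(✓)  01100(✓)  01101(✓)  01110(✓)  01111(✓)  10000  10011(✓)  11010(✓)  11100(✓)  11110(✓)
size-2^1 implicants → -0011  -1100(✓)  -1110(✓)  0-100  0-111  00-11  0001-  011-0(✓)  011-1(✓)  0110-(✓)  0111-(✓)  11-10  111-0(✓)
size-2^2 implicants → -11-0  011--
Unchecked terms (primes): -0011, -11-0, 0-100, 0-111, 00-11, 0001-, 011--, 10000, 11-10
Minterm coverage:
  m2 ⊆ 0001- [E]
  m3 ⊆ -0011,00-11,0001-
  m4 ⊆ 0-100 [E]
  m7 ⊆ 0-111,00-11
  m12 ⊆ -11-0,0-100,011--
  m13 ⊆ 011-- [E]
  m14 ⊆ -11-0,011--
  m15 ⊆ 0-111,011--
  m19 ⊆ -0011 [E]
  m26 ⊆ 11-10 [E]
  m30 ⊆ -11-0,11-10
E = {-0011, 0-100, 0001-, 011--, 11-10}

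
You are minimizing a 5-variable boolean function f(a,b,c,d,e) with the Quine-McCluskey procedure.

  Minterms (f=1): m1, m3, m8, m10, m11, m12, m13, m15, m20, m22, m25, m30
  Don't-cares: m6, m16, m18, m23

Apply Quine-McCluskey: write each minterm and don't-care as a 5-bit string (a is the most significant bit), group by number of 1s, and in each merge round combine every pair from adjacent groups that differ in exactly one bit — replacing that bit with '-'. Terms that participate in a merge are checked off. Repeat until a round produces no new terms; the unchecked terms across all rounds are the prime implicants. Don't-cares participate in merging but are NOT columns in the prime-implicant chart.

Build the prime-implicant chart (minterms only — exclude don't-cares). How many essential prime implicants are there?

4

size-2^0 implicants → 00001(✓)  00011(✓)  00110(✓)  01000(✓)  01010(✓)  01011(✓)  01100(✓)  01101(✓)  01111(✓)  10000(✓)  10010(✓)  10100(✓)  10110(✓)  10111(✓)  11001  11110(✓)
size-2^1 implicants → -0110  0-011  000-1  01-00  01-11  010-0  0101-  011-1  0110-  1-110  10-00(✓)  10-10(✓)  100-0(✓)  101-0(✓)  1011-
size-2^2 implicants → 10--0
Unchecked terms (primes): -0110, 0-011, 000-1, 01-00, 01-11, 010-0, 0101-, 011-1, 0110-, 1-110, 10--0, 1011-, 11001
Minterm coverage:
  m1 ⊆ 000-1 [E]
  m3 ⊆ 0-011,000-1
  m8 ⊆ 01-00,010-0
  m10 ⊆ 010-0,0101-
  m11 ⊆ 0-011,01-11,0101-
  m12 ⊆ 01-00,0110-
  m13 ⊆ 011-1,0110-
  m15 ⊆ 01-11,011-1
  m20 ⊆ 10--0 [E]
  m22 ⊆ -0110,1-110,10--0,1011-
  m25 ⊆ 11001 [E]
  m30 ⊆ 1-110 [E]
E = {000-1, 1-110, 10--0, 11001}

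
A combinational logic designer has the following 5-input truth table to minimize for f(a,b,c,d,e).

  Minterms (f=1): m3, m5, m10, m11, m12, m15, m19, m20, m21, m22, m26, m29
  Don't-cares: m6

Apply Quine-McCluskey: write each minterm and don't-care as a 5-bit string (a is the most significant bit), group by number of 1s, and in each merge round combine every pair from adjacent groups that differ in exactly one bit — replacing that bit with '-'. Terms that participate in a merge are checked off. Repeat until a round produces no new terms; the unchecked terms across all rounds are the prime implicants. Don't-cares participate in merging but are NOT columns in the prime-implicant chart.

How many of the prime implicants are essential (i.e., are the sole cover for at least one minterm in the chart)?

[col 0] 00011*, 00101*, 00110*, 01010*, 01011*, 01100, 01111*, 10011*, 10100*, 10101*, 10110*, 11010*, 11101*
[col 1] -0011, -0101, -0110, -1010, 0-011, 01-11, 0101-, 1-101, 101-0, 1010-
Prime implicants: -0011, -0101, -0110, -1010, 0-011, 01-11, 0101-, 01100, 1-101, 101-0, 1010-
PI chart (minterm → PIs covering it):
  3 | -0011,0-011
  5 | -0101  (sole → essential)
  10 | -1010,0101-
  11 | 0-011,01-11,0101-
  12 | 01100  (sole → essential)
  15 | 01-11  (sole → essential)
  19 | -0011  (sole → essential)
  20 | 101-0,1010-
  21 | -0101,1-101,1010-
  22 | -0110,101-0
  26 | -1010  (sole → essential)
  29 | 1-101  (sole → essential)
Essential prime implicants: -0011, -0101, -1010, 01-11, 01100, 1-101

6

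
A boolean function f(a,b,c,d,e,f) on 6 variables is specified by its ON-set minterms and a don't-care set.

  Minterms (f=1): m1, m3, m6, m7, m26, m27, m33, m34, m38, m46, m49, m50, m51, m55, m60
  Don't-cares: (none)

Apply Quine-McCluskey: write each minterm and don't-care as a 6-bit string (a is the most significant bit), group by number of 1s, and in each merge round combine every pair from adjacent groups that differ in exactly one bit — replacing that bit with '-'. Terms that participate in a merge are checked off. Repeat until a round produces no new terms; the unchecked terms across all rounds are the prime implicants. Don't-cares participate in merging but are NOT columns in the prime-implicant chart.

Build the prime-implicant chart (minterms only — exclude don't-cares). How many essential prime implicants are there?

Round 0: 000001✓ 000011✓ 000110✓ 000111✓ 011010✓ 011011✓ 100001✓ 100010✓ 100110✓ 101110✓ 110001✓ 110010✓ 110011✓ 110111✓ 111100
Round 1: -00001 -00110 000-11 0000-1 00011- 01101- 1-0001 1-0010 10-110 100-10 110-11 1100-1 11001-
PIs = {-00001, -00110, 000-11, 0000-1, 00011-, 01101-, 1-0001, 1-0010, 10-110, 100-10, 110-11, 1100-1, 11001-, 111100}
Coverage chart:
  m1: -00001,0000-1
  m3: 000-11,0000-1
  m6: -00110,00011-
  m7: 000-11,00011-
  m26: 01101- ←essential
  m27: 01101- ←essential
  m33: -00001,1-0001
  m34: 1-0010,100-10
  m38: -00110,10-110,100-10
  m46: 10-110 ←essential
  m49: 1-0001,1100-1
  m50: 1-0010,11001-
  m51: 110-11,1100-1,11001-
  m55: 110-11 ←essential
  m60: 111100 ←essential
Essential: 01101-, 10-110, 110-11, 111100

4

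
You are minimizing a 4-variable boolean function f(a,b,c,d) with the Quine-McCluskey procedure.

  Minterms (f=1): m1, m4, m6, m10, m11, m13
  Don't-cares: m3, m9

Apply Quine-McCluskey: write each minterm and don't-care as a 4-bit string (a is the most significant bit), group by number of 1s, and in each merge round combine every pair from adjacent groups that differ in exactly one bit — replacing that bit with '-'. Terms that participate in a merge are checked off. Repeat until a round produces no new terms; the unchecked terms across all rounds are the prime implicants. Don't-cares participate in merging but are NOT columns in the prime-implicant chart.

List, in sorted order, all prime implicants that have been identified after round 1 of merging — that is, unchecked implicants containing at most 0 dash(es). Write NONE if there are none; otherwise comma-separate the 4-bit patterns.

size-2^0 implicants → 0001(✓)  0011(✓)  0100(✓)  0110(✓)  1001(✓)  1010(✓)  1011(✓)  1101(✓)
size-2^1 implicants → -001(✓)  -011(✓)  00-1(✓)  01-0  1-01  10-1(✓)  101-
size-2^2 implicants → -0-1
Unchecked terms (primes): -0-1, 01-0, 1-01, 101-

NONE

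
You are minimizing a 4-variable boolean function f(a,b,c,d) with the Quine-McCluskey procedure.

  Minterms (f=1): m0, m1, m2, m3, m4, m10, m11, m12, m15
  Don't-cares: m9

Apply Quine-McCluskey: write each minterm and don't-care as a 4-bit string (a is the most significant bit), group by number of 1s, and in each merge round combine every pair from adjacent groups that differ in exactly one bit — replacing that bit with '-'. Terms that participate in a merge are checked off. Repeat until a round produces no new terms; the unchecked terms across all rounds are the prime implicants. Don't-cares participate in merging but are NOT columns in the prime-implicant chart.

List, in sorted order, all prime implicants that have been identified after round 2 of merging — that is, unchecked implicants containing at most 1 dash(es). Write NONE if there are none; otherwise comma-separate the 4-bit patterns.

-100, 0-00, 1-11

size-2^0 implicants → 0000(✓)  0001(✓)  0010(✓)  0011(✓)  0100(✓)  1001(✓)  1010(✓)  1011(✓)  1100(✓)  1111(✓)
size-2^1 implicants → -001(✓)  -010(✓)  -011(✓)  -100  0-00  00-0(✓)  00-1(✓)  000-(✓)  001-(✓)  1-11  10-1(✓)  101-(✓)
size-2^2 implicants → -0-1  -01-  00--
Unchecked terms (primes): -0-1, -01-, -100, 0-00, 00--, 1-11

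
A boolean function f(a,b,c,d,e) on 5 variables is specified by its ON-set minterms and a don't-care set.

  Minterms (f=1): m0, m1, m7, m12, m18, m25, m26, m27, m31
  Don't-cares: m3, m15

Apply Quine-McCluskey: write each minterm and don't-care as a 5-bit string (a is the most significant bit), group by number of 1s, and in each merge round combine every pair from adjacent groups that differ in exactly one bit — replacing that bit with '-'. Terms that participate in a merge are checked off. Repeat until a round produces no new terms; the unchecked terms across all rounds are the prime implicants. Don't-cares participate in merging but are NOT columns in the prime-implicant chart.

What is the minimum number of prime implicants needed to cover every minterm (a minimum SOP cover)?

Round 0: 00000✓ 00001✓ 00011✓ 00111✓ 01100 01111✓ 10010✓ 11001✓ 11010✓ 11011✓ 11111✓
Round 1: -1111 0-111 00-11 000-1 0000- 1-010 11-11 110-1 1101-
PIs = {-1111, 0-111, 00-11, 000-1, 0000-, 01100, 1-010, 11-11, 110-1, 1101-}
Coverage chart:
  m0: 0000- ←essential
  m1: 000-1,0000-
  m7: 0-111,00-11
  m12: 01100 ←essential
  m18: 1-010 ←essential
  m25: 110-1 ←essential
  m26: 1-010,1101-
  m27: 11-11,110-1,1101-
  m31: -1111,11-11
Essential: 0000-, 01100, 1-010, 110-1
Petrick residual → -1111, 0-111
Min cover (6 terms): bcde + a'cde + a'b'c'd' + a'bcd'e' + ac'de' + abc'e

6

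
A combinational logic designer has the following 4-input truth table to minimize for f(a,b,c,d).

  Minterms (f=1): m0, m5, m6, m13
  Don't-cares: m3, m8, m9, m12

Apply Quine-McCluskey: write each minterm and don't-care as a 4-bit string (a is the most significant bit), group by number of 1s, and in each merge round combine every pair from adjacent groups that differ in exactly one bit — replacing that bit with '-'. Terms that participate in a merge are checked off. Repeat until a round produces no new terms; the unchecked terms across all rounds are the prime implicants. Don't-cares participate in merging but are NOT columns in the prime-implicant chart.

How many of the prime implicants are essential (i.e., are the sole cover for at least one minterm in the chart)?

Round 0: 0000✓ 0011 0101✓ 0110 1000✓ 1001✓ 1100✓ 1101✓
Round 1: -000 -101 1-00✓ 1-01✓ 100-✓ 110-✓
Round 2: 1-0-
PIs = {-000, -101, 0011, 0110, 1-0-}
Coverage chart:
  m0: -000 ←essential
  m5: -101 ←essential
  m6: 0110 ←essential
  m13: -101,1-0-
Essential: -000, -101, 0110

3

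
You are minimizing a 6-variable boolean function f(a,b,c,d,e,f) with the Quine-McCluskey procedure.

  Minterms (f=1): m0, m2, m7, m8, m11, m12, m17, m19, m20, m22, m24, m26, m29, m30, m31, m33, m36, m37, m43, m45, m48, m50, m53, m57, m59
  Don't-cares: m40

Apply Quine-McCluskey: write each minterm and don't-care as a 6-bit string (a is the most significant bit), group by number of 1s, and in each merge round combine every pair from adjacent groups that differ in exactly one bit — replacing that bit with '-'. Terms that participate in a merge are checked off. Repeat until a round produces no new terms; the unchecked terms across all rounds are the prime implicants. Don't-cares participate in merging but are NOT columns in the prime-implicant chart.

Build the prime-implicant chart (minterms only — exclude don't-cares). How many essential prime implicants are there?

13

Round 0: 000000✓ 000010✓ 000111 001000✓ 001011✓ 001100✓ 010001✓ 010011✓ 010100✓ 010110✓ 011000✓ 011010✓ 011101✓ 011110✓ 011111✓ 100001✓ 100100✓ 100101✓ 101000✓ 101011✓ 101101✓ 110000✓ 110010✓ 110101✓ 111001✓ 111011✓
Round 1: -01000 -01011 0-1000 00-000 0000-0 001-00 01-110 0100-1 0101-0 011-10 0110-0 0111-1 01111- 1-0101 1-1011 10-101 100-01 10010- 1100-0 1110-1
PIs = {-01000, -01011, 0-1000, 00-000, 0000-0, 000111, 001-00, 01-110, 0100-1, 0101-0, 011-10, 0110-0, 0111-1, 01111-, 1-0101, 1-1011, 10-101, 100-01, 10010-, 1100-0, 1110-1}
Coverage chart:
  m0: 00-000,0000-0
  m2: 0000-0 ←essential
  m7: 000111 ←essential
  m8: -01000,0-1000,00-000,001-00
  m11: -01011 ←essential
  m12: 001-00 ←essential
  m17: 0100-1 ←essential
  m19: 0100-1 ←essential
  m20: 0101-0 ←essential
  m22: 01-110,0101-0
  m24: 0-1000,0110-0
  m26: 011-10,0110-0
  m29: 0111-1 ←essential
  m30: 01-110,011-10,01111-
  m31: 0111-1,01111-
  m33: 100-01 ←essential
  m36: 10010- ←essential
  m37: 1-0101,10-101,100-01,10010-
  m43: -01011,1-1011
  m45: 10-101 ←essential
  m48: 1100-0 ←essential
  m50: 1100-0 ←essential
  m53: 1-0101 ←essential
  m57: 1110-1 ←essential
  m59: 1-1011,1110-1
Essential: -01011, 0000-0, 000111, 001-00, 0100-1, 0101-0, 0111-1, 1-0101, 10-101, 100-01, 10010-, 1100-0, 1110-1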